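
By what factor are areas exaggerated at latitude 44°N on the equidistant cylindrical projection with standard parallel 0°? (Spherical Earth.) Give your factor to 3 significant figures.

In the plate carrée (x = Rλ, y = Rφ), meridians are true-scale (h = 1) and parallels are stretched by k = sec φ.
Areal scale = h·k = 1 × sec φ; at 44°, h = 1.000, k = 1.390, so h·k = 1.390.

1.39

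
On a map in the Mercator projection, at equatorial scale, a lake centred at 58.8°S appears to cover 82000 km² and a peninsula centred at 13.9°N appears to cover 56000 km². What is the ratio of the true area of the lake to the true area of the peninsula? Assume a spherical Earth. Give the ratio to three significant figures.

Mercator's areal exaggeration is sec²φ; hence true area = (apparent area) · cos²φ.
True area of lake: 82000 × cos²(58.8°) = 82000 × 0.2684 = 22000 km².
True area of peninsula: 56000 × cos²(13.9°) = 56000 × 0.9423 = 52770 km².
Ratio = 22000 / 52770 ≈ 0.417.

0.417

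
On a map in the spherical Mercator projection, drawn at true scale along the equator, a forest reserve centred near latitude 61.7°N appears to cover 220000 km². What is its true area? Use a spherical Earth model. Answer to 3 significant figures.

Mercator is conformal, so the point scale is isotropic: h = k = sec φ = 1/cos φ.
Areal scale = k² = sec²φ = 1/cos²(61.7°) = 1/0.4741² = 4.449.
True area = apparent / (areal scale) = 220000 / 4.449 ≈ 49400 km².

49400 km²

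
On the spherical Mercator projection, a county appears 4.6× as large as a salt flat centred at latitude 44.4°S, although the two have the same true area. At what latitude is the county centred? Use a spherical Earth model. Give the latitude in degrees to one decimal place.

70.5°

Mercator areal scale is sec²φ, so apparent-area ratio = sec²φ₁ / sec²φ₂ = cos²φ₂ / cos²φ₁.
cos²φ₂ / cos²φ₁ = 4.6  ⇒  cos φ₁ = cos 44.4° / √4.6 = 0.7145/2.145 = 0.3331.
φ₁ = arccos(0.3331) ≈ 70.5°.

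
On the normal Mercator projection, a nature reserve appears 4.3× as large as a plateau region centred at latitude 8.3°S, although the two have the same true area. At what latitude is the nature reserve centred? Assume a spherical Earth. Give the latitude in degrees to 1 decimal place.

Mercator areal scale is sec²φ, so apparent-area ratio = sec²φ₁ / sec²φ₂ = cos²φ₂ / cos²φ₁.
cos²φ₂ / cos²φ₁ = 4.3  ⇒  cos φ₁ = cos 8.3° / √4.3 = 0.9895/2.074 = 0.4772.
φ₁ = arccos(0.4772) ≈ 61.5°.

61.5°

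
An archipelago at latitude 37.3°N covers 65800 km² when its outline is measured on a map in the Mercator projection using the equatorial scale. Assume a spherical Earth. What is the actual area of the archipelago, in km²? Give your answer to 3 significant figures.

41600 km²

Mercator is conformal, so the point scale is isotropic: h = k = sec φ = 1/cos φ.
Areal scale = k² = sec²φ = 1/cos²(37.3°) = 1/0.7955² = 1.580.
True area = apparent / (areal scale) = 65800 / 1.580 ≈ 41600 km².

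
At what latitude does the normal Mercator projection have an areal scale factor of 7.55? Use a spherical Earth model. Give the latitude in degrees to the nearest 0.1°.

Mercator areal scale is sec²φ.
sec²φ = 7.55  ⇒  cos²φ = 0.1325  ⇒  cos φ = 0.3639.
φ = arccos(0.3639) ≈ 68.7°.

68.7°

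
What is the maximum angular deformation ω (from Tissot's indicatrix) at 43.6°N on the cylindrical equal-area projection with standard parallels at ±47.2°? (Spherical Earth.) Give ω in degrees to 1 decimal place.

Cylindrical equal-area (φ₀ = 47.2°): h = cos φ / cos 47.2° along meridians, k = cos 47.2° / cos φ along parallels; h·k = 1.
At 43.6°: h = 1.066, k = 0.9382; principal scales a = 1.066, b = 0.9382.
sin(ω/2) = (a − b)/(a + b) = 0.1276/2.004 = 0.06367, so ω = 2 arcsin(0.06367) ≈ 7.3°.

7.3°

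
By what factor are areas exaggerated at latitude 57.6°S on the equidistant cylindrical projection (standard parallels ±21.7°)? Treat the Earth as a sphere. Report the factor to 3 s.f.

1.73

In the equirectangular projection with standard parallel φ₀ = 21.7° (x = Rλ cos φ₀, y = Rφ), meridians are true-scale (h = 1) and the parallel scale is k = cos φ₀ / cos φ.
Areal scale = h·k = 1 × cos φ₀ / cos φ; at 57.6°, h = 1.000, k = 1.734, so h·k = 1.734.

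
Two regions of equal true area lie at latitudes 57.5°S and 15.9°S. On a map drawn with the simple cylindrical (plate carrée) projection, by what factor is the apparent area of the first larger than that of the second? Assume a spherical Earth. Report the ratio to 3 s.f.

1.79

Plate carrée maps x = Rλ, y = Rφ. The meridian scale is h = 1 and the parallel scale is k = 1/cos φ = sec φ.
Areal scale at 57.5°: h·k = 1.000 × 1.861 = 1.861.
Areal scale at 15.9°: h·k = 1.000 × 1.040 = 1.040.
Ratio = 1.861/1.040 ≈ 1.79.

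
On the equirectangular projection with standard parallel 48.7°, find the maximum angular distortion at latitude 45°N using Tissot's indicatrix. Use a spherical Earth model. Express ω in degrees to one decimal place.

3.9°

With standard parallel φ₀ = 48.7°, the equirectangular projection gives x = Rλ cos φ₀, y = Rφ, so h = 1 and k = cos 48.7° / cos φ.
At 45°: h = 1.000, k = 0.9334; principal scales a = 1.000, b = 0.9334.
sin(ω/2) = (a − b)/(a + b) = 0.06662/1.933 = 0.03446, so ω = 2 arcsin(0.03446) ≈ 3.9°.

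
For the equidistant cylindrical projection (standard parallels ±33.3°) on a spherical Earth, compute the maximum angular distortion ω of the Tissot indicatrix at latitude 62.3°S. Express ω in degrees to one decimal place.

The equidistant cylindrical projection with φ₀ = 33.3° has h = 1 (meridians true) and k = cos φ₀ / cos φ along parallels.
At 62.3°: h = 1.000, k = 1.798; principal scales a = 1.798, b = 1.000.
sin(ω/2) = (a − b)/(a + b) = 0.7980/2.798 = 0.2852, so ω = 2 arcsin(0.2852) ≈ 33.1°.

33.1°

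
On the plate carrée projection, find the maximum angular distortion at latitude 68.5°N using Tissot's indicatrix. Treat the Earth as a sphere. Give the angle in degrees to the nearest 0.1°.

55.2°

For the equirectangular projection with φ₀ = 0 (plate carrée), h = 1 along meridians and k = sec φ along parallels.
At 68.5°: h = 1.000, k = 2.729; principal scales a = 2.729, b = 1.000.
sin(ω/2) = (a − b)/(a + b) = 1.729/3.729 = 0.4636, so ω = 2 arcsin(0.4636) ≈ 55.2°.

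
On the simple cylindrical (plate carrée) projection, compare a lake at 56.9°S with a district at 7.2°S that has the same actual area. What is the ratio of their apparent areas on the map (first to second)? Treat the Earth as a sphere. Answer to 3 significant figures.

1.82

For the equirectangular projection with φ₀ = 0 (plate carrée), h = 1 along meridians and k = sec φ along parallels.
Areal scale at 56.9°: h·k = 1.000 × 1.831 = 1.831.
Areal scale at 7.2°: h·k = 1.000 × 1.008 = 1.008.
Ratio = 1.831/1.008 ≈ 1.82.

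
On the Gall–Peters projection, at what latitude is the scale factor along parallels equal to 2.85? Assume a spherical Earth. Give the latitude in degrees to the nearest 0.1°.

75.6°

The Gall–Peters projection is cylindrical equal-area with φ₀ = 45°. Cylindrical equal-area (φ₀ = 45°): h = cos φ / cos 45° along meridians, k = cos 45° / cos φ along parallels; h·k = 1.
k = cos φ₀ / cos φ = 2.85  ⇒  cos φ = cos 45° / 2.85 = 0.2481.
φ = arccos(0.2481) ≈ 75.6°.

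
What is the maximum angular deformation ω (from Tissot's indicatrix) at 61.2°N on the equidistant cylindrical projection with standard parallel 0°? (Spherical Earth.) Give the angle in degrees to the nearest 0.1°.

40.9°

For the equirectangular projection with φ₀ = 0 (plate carrée), h = 1 along meridians and k = sec φ along parallels.
At 61.2°: h = 1.000, k = 2.076; principal scales a = 2.076, b = 1.000.
sin(ω/2) = (a − b)/(a + b) = 1.076/3.076 = 0.3498, so ω = 2 arcsin(0.3498) ≈ 40.9°.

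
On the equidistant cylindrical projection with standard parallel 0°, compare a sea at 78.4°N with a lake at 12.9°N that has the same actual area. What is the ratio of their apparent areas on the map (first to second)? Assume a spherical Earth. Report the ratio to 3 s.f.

4.85

Plate carrée maps x = Rλ, y = Rφ. The meridian scale is h = 1 and the parallel scale is k = 1/cos φ = sec φ.
Areal scale at 78.4°: h·k = 1.000 × 4.973 = 4.973.
Areal scale at 12.9°: h·k = 1.000 × 1.026 = 1.026.
Ratio = 4.973/1.026 ≈ 4.85.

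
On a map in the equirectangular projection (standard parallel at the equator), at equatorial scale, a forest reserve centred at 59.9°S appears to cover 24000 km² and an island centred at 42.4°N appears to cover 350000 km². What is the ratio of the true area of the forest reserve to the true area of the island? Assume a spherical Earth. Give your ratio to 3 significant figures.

On the plate carrée, areal scale = h·k = 1 × sec φ, so true area = apparent × cos φ.
True area of forest reserve: 24000 × cos(59.9°) = 24000 × 0.5015 = 12040 km².
True area of island: 350000 × cos(42.4°) = 350000 × 0.7385 = 258500 km².
Ratio = 12040 / 258500 ≈ 0.0466.

0.0466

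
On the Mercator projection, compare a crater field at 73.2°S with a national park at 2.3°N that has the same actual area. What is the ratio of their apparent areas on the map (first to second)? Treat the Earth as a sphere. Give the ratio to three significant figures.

Mercator is conformal with k = sec φ, so areal scale = k² = sec²φ.
At 73.2°: sec²(73.2°) = 1/0.2890² = 11.97.
At 2.3°: sec²(2.3°) = 1/0.9992² = 1.002.
Ratio = 11.97/1.002 = cos²(2.3°)/cos²(73.2°) ≈ 12.0.

12.0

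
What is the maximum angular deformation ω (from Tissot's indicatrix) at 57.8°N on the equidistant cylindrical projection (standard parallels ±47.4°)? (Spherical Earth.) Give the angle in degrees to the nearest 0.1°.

13.7°

With standard parallel φ₀ = 47.4°, the equirectangular projection gives x = Rλ cos φ₀, y = Rφ, so h = 1 and k = cos 47.4° / cos φ.
At 57.8°: h = 1.000, k = 1.270; principal scales a = 1.270, b = 1.000.
sin(ω/2) = (a − b)/(a + b) = 0.2702/2.270 = 0.1190, so ω = 2 arcsin(0.1190) ≈ 13.7°.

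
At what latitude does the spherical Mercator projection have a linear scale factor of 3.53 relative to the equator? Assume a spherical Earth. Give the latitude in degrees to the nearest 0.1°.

73.5°

Mercator scale is k = sec φ = 1/cos φ.
1/cos φ = 3.53  ⇒  cos φ = 0.2833  ⇒  φ = arccos(0.2833) ≈ 73.5°.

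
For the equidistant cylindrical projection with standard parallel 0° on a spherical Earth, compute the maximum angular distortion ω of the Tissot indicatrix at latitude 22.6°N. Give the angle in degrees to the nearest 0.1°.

In the plate carrée (x = Rλ, y = Rφ), meridians are true-scale (h = 1) and parallels are stretched by k = sec φ.
At 22.6°: h = 1.000, k = 1.083; principal scales a = 1.083, b = 1.000.
sin(ω/2) = (a − b)/(a + b) = 0.08318/2.083 = 0.03993, so ω = 2 arcsin(0.03993) ≈ 4.6°.

4.6°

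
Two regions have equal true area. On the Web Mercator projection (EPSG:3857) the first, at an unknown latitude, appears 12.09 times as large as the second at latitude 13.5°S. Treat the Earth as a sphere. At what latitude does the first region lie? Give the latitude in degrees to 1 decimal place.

For equal true areas on Mercator, apparent areas scale as sec²φ, so the ratio is cos²φ₂ / cos²φ₁.
cos²φ₂ / cos²φ₁ = 12.09  ⇒  cos φ₁ = cos 13.5° / √12.09 = 0.9724/3.477 = 0.2797.
φ₁ = arccos(0.2797) ≈ 73.8°.

73.8°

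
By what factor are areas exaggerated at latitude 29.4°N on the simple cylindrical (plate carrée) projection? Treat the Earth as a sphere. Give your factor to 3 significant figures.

1.15

In the plate carrée (x = Rλ, y = Rφ), meridians are true-scale (h = 1) and parallels are stretched by k = sec φ.
Areal scale = h·k = 1 × sec φ; at 29.4°, h = 1.000, k = 1.148, so h·k = 1.148.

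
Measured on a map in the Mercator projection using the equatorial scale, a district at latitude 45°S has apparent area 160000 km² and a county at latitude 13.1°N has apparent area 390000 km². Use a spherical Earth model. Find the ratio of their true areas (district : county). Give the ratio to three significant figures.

On Mercator the areal scale is sec²φ, so true area = apparent × cos²φ.
True area of district: 160000 × cos²(45°) = 160000 × 0.5000 = 80000 km².
True area of county: 390000 × cos²(13.1°) = 390000 × 0.9486 = 370000 km².
Ratio = 80000 / 370000 ≈ 0.216.

0.216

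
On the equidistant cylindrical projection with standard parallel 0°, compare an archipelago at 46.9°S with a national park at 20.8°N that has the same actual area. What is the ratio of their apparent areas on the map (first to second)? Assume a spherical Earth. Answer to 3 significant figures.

For the equirectangular projection with φ₀ = 0 (plate carrée), h = 1 along meridians and k = sec φ along parallels.
Areal scale at 46.9°: h·k = 1.000 × 1.464 = 1.464.
Areal scale at 20.8°: h·k = 1.000 × 1.070 = 1.070.
Ratio = 1.464/1.070 ≈ 1.37.

1.37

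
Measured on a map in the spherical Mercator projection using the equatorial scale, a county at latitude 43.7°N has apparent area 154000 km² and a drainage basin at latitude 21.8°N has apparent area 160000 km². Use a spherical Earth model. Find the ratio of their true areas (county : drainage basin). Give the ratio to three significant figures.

0.584

On Mercator the areal scale is sec²φ, so true area = apparent × cos²φ.
True area of county: 154000 × cos²(43.7°) = 154000 × 0.5227 = 80490 km².
True area of drainage basin: 160000 × cos²(21.8°) = 160000 × 0.8621 = 137900 km².
Ratio = 80490 / 137900 ≈ 0.584.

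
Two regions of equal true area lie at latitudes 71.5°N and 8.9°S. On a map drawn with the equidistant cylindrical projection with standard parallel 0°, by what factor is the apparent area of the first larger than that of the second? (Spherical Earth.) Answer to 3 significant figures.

For the equirectangular projection with φ₀ = 0 (plate carrée), h = 1 along meridians and k = sec φ along parallels.
Areal scale at 71.5°: h·k = 1.000 × 3.152 = 3.152.
Areal scale at 8.9°: h·k = 1.000 × 1.012 = 1.012.
Ratio = 3.152/1.012 ≈ 3.11.

3.11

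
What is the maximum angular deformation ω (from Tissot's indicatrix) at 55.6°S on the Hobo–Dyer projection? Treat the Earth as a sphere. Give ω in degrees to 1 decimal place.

Hobo–Dyer is a cylindrical equal-area projection with standard parallels at ±37.5°. Cylindrical equal-area (φ₀ = 37.5°): h = cos φ / cos 37.5° along meridians, k = cos 37.5° / cos φ along parallels; h·k = 1.
At 55.6°: h = 0.7121, k = 1.404; principal scales a = 1.404, b = 0.7121.
sin(ω/2) = (a − b)/(a + b) = 0.6921/2.116 = 0.3270, so ω = 2 arcsin(0.3270) ≈ 38.2°.

38.2°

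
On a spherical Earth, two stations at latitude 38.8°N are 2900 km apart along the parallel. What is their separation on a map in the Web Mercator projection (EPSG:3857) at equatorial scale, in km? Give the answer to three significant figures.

For Mercator, h = k = sec φ (a conformal cylindrical projection has a single point scale, 1/cos φ).
Along the parallel, k = sec 38.8° = 1/0.7793 = 1.283.
Map distance = 2900 × 1.283 ≈ 3720 km.

3720 km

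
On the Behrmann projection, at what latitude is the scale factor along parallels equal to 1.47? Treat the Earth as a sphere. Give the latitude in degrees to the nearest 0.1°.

53.9°

Behrmann is a cylindrical equal-area projection with standard parallels at ±30°. For cylindrical equal-area with standard parallel φ₀, h = cos φ / cos φ₀ and k = cos φ₀ / cos φ, so h·k = 1.
k = cos φ₀ / cos φ = 1.47  ⇒  cos φ = cos 30° / 1.47 = 0.5891.
φ = arccos(0.5891) ≈ 53.9°.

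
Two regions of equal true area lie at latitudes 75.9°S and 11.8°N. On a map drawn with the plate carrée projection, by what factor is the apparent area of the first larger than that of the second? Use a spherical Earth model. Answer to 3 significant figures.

4.02

In the plate carrée (x = Rλ, y = Rφ), meridians are true-scale (h = 1) and parallels are stretched by k = sec φ.
Areal scale at 75.9°: h·k = 1.000 × 4.105 = 4.105.
Areal scale at 11.8°: h·k = 1.000 × 1.022 = 1.022.
Ratio = 4.105/1.022 ≈ 4.02.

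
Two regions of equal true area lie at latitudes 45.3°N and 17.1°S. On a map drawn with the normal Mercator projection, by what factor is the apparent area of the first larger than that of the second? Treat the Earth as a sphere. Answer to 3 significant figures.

On Mercator, area is exaggerated by sec²φ = 1/cos²φ.
At 45.3°: sec²(45.3°) = 1/0.7034² = 2.021.
At 17.1°: sec²(17.1°) = 1/0.9558² = 1.095.
Ratio = 2.021/1.095 = cos²(17.1°)/cos²(45.3°) ≈ 1.85.

1.85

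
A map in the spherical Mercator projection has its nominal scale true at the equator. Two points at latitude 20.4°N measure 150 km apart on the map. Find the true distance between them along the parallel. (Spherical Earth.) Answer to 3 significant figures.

The Mercator projection is conformal; its linear scale factor is the same in every direction and equals sec φ = 1/cos φ.
Along the parallel at 20.4°, map distances are exaggerated by k = sec 20.4° = 1.067.
True distance = 150 / 1.067 = 150 × cos 20.4° ≈ 141 km.

141 km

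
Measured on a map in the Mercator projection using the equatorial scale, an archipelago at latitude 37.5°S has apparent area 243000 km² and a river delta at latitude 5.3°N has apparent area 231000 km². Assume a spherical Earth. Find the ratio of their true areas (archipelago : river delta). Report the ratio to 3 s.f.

0.668

Since Mercator area scale is 1/cos²φ, the true area equals the apparent area multiplied by cos²φ.
True area of archipelago: 243000 × cos²(37.5°) = 243000 × 0.6294 = 152900 km².
True area of river delta: 231000 × cos²(5.3°) = 231000 × 0.9915 = 229000 km².
Ratio = 152900 / 229000 ≈ 0.668.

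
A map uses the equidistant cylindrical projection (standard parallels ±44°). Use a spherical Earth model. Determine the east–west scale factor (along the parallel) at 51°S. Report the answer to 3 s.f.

The equidistant cylindrical projection with φ₀ = 44° has h = 1 (meridians true) and k = cos φ₀ / cos φ along parallels.
k = cos 44° / cos 51° = 0.7193/0.6293 = 1.143.

1.14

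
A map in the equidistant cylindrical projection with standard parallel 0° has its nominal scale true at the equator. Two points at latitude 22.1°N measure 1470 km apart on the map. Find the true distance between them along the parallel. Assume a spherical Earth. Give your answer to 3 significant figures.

Plate carrée maps x = Rλ, y = Rφ. The meridian scale is h = 1 and the parallel scale is k = 1/cos φ = sec φ.
Along the parallel at 22.1°, map distances are exaggerated by k = sec 22.1° = 1.079.
True distance = 1470 / 1.079 = 1470 × cos 22.1° ≈ 1360 km.

1360 km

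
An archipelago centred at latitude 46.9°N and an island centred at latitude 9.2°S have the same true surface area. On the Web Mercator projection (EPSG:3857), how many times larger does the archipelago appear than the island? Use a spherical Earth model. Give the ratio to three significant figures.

2.09

Mercator is conformal with k = sec φ, so areal scale = k² = sec²φ.
At 46.9°: sec²(46.9°) = 1/0.6833² = 2.142.
At 9.2°: sec²(9.2°) = 1/0.9871² = 1.026.
Ratio = 2.142/1.026 = cos²(9.2°)/cos²(46.9°) ≈ 2.09.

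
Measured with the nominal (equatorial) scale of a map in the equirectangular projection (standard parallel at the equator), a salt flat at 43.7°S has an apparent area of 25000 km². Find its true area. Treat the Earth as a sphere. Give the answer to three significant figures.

Plate carrée maps x = Rλ, y = Rφ. The meridian scale is h = 1 and the parallel scale is k = 1/cos φ = sec φ.
Areal scale = h·k = 1 × sec φ; at 43.7°, h = 1.000, k = 1.383, so h·k = 1.383.
True area = apparent / (areal scale) = 25000 / 1.383 ≈ 18100 km².

18100 km²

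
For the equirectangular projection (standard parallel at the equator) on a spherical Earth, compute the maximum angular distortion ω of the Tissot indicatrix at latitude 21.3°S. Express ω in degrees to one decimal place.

In the plate carrée (x = Rλ, y = Rφ), meridians are true-scale (h = 1) and parallels are stretched by k = sec φ.
At 21.3°: h = 1.000, k = 1.073; principal scales a = 1.073, b = 1.000.
sin(ω/2) = (a − b)/(a + b) = 0.07332/2.073 = 0.03536, so ω = 2 arcsin(0.03536) ≈ 4.1°.

4.1°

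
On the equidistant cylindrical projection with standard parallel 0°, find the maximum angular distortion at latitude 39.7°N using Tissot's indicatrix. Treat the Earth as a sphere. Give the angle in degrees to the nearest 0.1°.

In the plate carrée (x = Rλ, y = Rφ), meridians are true-scale (h = 1) and parallels are stretched by k = sec φ.
At 39.7°: h = 1.000, k = 1.300; principal scales a = 1.300, b = 1.000.
sin(ω/2) = (a − b)/(a + b) = 0.2997/2.300 = 0.1303, so ω = 2 arcsin(0.1303) ≈ 15.0°.

15.0°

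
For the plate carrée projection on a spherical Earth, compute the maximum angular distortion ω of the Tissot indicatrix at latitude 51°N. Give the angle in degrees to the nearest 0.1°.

For the equirectangular projection with φ₀ = 0 (plate carrée), h = 1 along meridians and k = sec φ along parallels.
At 51°: h = 1.000, k = 1.589; principal scales a = 1.589, b = 1.000.
sin(ω/2) = (a − b)/(a + b) = 0.5890/2.589 = 0.2275, so ω = 2 arcsin(0.2275) ≈ 26.3°.

26.3°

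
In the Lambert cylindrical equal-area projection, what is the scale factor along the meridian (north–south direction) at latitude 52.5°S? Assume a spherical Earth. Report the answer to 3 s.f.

0.609

The Lambert cylindrical equal-area projection is the cylindrical equal-area projection with its standard parallel at the equator (φ₀ = 0). Cylindrical equal-area (φ₀ = 0°): h = cos φ / cos 0° along meridians, k = cos 0° / cos φ along parallels; h·k = 1.
h = cos 52.5° / cos 0° = 0.6088/1.000 = 0.6088.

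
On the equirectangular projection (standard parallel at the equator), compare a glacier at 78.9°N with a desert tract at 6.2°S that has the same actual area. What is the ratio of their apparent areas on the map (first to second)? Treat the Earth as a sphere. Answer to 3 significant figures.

For the equirectangular projection with φ₀ = 0 (plate carrée), h = 1 along meridians and k = sec φ along parallels.
Areal scale at 78.9°: h·k = 1.000 × 5.194 = 5.194.
Areal scale at 6.2°: h·k = 1.000 × 1.006 = 1.006.
Ratio = 5.194/1.006 ≈ 5.16.

5.16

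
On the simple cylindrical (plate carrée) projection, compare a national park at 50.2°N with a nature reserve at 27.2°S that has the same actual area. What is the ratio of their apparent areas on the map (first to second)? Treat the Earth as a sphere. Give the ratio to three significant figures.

1.39

Plate carrée maps x = Rλ, y = Rφ. The meridian scale is h = 1 and the parallel scale is k = 1/cos φ = sec φ.
Areal scale at 50.2°: h·k = 1.000 × 1.562 = 1.562.
Areal scale at 27.2°: h·k = 1.000 × 1.124 = 1.124.
Ratio = 1.562/1.124 ≈ 1.39.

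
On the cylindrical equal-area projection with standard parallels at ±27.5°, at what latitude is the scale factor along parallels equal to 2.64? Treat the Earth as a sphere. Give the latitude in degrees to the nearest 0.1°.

For cylindrical equal-area with standard parallel φ₀, h = cos φ / cos φ₀ and k = cos φ₀ / cos φ, so h·k = 1.
k = cos φ₀ / cos φ = 2.64  ⇒  cos φ = cos 27.5° / 2.64 = 0.3360.
φ = arccos(0.3360) ≈ 70.4°.

70.4°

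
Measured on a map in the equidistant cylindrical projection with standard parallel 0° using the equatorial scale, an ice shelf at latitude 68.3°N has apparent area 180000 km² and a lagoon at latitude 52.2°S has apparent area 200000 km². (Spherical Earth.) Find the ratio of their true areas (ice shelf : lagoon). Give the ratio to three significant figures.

0.543

On the plate carrée, areal scale = h·k = 1 × sec φ, so true area = apparent × cos φ.
True area of ice shelf: 180000 × cos(68.3°) = 180000 × 0.3697 = 66550 km².
True area of lagoon: 200000 × cos(52.2°) = 200000 × 0.6129 = 122600 km².
Ratio = 66550 / 122600 ≈ 0.543.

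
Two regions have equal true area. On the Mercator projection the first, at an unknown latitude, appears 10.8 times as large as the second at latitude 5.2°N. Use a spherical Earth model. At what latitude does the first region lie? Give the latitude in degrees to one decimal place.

Mercator areal scale is sec²φ, so apparent-area ratio = sec²φ₁ / sec²φ₂ = cos²φ₂ / cos²φ₁.
cos²φ₂ / cos²φ₁ = 10.8  ⇒  cos φ₁ = cos 5.2° / √10.8 = 0.9959/3.286 = 0.3030.
φ₁ = arccos(0.3030) ≈ 72.4°.

72.4°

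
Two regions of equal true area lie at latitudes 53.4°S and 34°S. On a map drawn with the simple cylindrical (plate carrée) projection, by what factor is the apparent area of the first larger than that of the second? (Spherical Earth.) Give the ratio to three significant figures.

Plate carrée maps x = Rλ, y = Rφ. The meridian scale is h = 1 and the parallel scale is k = 1/cos φ = sec φ.
Areal scale at 53.4°: h·k = 1.000 × 1.677 = 1.677.
Areal scale at 34°: h·k = 1.000 × 1.206 = 1.206.
Ratio = 1.677/1.206 ≈ 1.39.

1.39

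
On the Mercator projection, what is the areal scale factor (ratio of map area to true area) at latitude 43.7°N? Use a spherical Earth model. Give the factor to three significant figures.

Mercator is conformal, so the point scale is isotropic: h = k = sec φ = 1/cos φ.
Areal scale = k² = sec²φ = 1/cos²(43.7°) = 1/0.7230² = 1.913.

1.91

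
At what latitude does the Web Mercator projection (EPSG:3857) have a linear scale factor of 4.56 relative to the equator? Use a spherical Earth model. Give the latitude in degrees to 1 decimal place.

Mercator scale is k = sec φ = 1/cos φ.
1/cos φ = 4.56  ⇒  cos φ = 0.2193  ⇒  φ = arccos(0.2193) ≈ 77.3°.

77.3°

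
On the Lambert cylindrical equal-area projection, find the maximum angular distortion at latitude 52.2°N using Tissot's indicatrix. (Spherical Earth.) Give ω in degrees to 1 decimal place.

54.0°

The Lambert cylindrical equal-area projection is the cylindrical equal-area projection with its standard parallel at the equator (φ₀ = 0). A cylindrical equal-area projection with standard parallel φ₀ has meridian scale h = cos φ / cos φ₀ and parallel scale k = cos φ₀ / cos φ (so areas are preserved, h·k = 1).
At 52.2°: h = 0.6129, k = 1.632; principal scales a = 1.632, b = 0.6129.
sin(ω/2) = (a − b)/(a + b) = 1.019/2.244 = 0.4539, so ω = 2 arcsin(0.4539) ≈ 54.0°.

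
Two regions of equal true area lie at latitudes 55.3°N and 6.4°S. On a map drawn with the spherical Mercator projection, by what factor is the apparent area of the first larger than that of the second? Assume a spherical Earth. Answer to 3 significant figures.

On Mercator, area is exaggerated by sec²φ = 1/cos²φ.
At 55.3°: sec²(55.3°) = 1/0.5693² = 3.086.
At 6.4°: sec²(6.4°) = 1/0.9938² = 1.013.
Ratio = 3.086/1.013 = cos²(6.4°)/cos²(55.3°) ≈ 3.05.

3.05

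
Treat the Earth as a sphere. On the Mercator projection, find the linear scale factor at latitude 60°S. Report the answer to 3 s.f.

Mercator is conformal, so the point scale is isotropic: h = k = sec φ = 1/cos φ.
k = 1/cos 60° = 1/0.5000 = 2.000.

2.00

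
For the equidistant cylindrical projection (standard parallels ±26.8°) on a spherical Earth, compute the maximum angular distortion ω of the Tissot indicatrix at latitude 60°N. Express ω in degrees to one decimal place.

In the equirectangular projection with standard parallel φ₀ = 26.8° (x = Rλ cos φ₀, y = Rφ), meridians are true-scale (h = 1) and the parallel scale is k = cos φ₀ / cos φ.
At 60°: h = 1.000, k = 1.785; principal scales a = 1.785, b = 1.000.
sin(ω/2) = (a − b)/(a + b) = 0.7852/2.785 = 0.2819, so ω = 2 arcsin(0.2819) ≈ 32.7°.

32.7°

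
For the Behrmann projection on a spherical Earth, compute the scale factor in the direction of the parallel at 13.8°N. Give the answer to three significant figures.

The Behrmann projection is cylindrical equal-area with φ₀ = 30°. For cylindrical equal-area with standard parallel φ₀, h = cos φ / cos φ₀ and k = cos φ₀ / cos φ, so h·k = 1.
k = cos 30° / cos 13.8° = 0.8660/0.9711 = 0.8918.

0.892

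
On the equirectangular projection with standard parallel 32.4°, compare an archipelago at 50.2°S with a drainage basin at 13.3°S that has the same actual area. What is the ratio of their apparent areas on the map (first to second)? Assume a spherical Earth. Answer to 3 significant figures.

1.52

In the equirectangular projection with standard parallel φ₀ = 32.4° (x = Rλ cos φ₀, y = Rφ), meridians are true-scale (h = 1) and the parallel scale is k = cos φ₀ / cos φ.
Areal scale at 50.2°: h·k = 1.000 × 1.319 = 1.319.
Areal scale at 13.3°: h·k = 1.000 × 0.8676 = 0.8676.
Ratio = 1.319/0.8676 ≈ 1.52.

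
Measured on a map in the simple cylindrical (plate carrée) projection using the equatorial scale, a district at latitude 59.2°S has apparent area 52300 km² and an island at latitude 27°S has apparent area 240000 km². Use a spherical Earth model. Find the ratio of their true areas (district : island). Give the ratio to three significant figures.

On the plate carrée, areal scale = h·k = 1 × sec φ, so true area = apparent × cos φ.
True area of district: 52300 × cos(59.2°) = 52300 × 0.5120 = 26780 km².
True area of island: 240000 × cos(27°) = 240000 × 0.8910 = 213800 km².
Ratio = 26780 / 213800 ≈ 0.125.

0.125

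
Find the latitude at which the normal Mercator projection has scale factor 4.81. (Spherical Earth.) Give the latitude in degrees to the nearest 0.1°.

78.0°

Mercator scale is k = sec φ = 1/cos φ.
1/cos φ = 4.81  ⇒  cos φ = 0.2079  ⇒  φ = arccos(0.2079) ≈ 78.0°.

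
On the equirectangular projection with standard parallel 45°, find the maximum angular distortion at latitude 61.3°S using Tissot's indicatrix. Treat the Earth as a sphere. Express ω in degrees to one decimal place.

The equidistant cylindrical projection with φ₀ = 45° has h = 1 (meridians true) and k = cos φ₀ / cos φ along parallels.
At 61.3°: h = 1.000, k = 1.472; principal scales a = 1.472, b = 1.000.
sin(ω/2) = (a − b)/(a + b) = 0.4725/2.472 = 0.1911, so ω = 2 arcsin(0.1911) ≈ 22.0°.

22.0°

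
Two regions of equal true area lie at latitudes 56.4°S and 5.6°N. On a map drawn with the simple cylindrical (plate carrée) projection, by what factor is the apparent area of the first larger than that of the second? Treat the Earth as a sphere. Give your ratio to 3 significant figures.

Plate carrée maps x = Rλ, y = Rφ. The meridian scale is h = 1 and the parallel scale is k = 1/cos φ = sec φ.
Areal scale at 56.4°: h·k = 1.000 × 1.807 = 1.807.
Areal scale at 5.6°: h·k = 1.000 × 1.005 = 1.005.
Ratio = 1.807/1.005 ≈ 1.80.

1.80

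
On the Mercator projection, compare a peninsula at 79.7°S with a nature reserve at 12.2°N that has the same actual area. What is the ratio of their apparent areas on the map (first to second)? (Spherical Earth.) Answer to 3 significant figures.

Mercator is conformal with k = sec φ, so areal scale = k² = sec²φ.
At 79.7°: sec²(79.7°) = 1/0.1788² = 31.28.
At 12.2°: sec²(12.2°) = 1/0.9774² = 1.047.
Ratio = 31.28/1.047 = cos²(12.2°)/cos²(79.7°) ≈ 29.9.

29.9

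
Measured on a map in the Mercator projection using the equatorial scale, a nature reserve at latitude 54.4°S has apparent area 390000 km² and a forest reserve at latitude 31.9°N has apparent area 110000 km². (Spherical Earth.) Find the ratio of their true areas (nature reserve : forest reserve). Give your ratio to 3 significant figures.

Since Mercator area scale is 1/cos²φ, the true area equals the apparent area multiplied by cos²φ.
True area of nature reserve: 390000 × cos²(54.4°) = 390000 × 0.3389 = 132200 km².
True area of forest reserve: 110000 × cos²(31.9°) = 110000 × 0.7208 = 79280 km².
Ratio = 132200 / 79280 ≈ 1.67.

1.67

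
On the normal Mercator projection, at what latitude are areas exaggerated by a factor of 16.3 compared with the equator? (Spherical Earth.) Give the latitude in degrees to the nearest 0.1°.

75.7°

Mercator areal scale is sec²φ.
sec²φ = 16.3  ⇒  cos²φ = 0.06135  ⇒  cos φ = 0.2477.
φ = arccos(0.2477) ≈ 75.7°.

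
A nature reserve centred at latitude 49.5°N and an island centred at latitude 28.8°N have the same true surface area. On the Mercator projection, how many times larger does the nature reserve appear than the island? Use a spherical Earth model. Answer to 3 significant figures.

Mercator areal scale is sec²φ.
At 49.5°: sec²(49.5°) = 1/0.6494² = 2.371.
At 28.8°: sec²(28.8°) = 1/0.8763² = 1.302.
Ratio = 2.371/1.302 = cos²(28.8°)/cos²(49.5°) ≈ 1.82.

1.82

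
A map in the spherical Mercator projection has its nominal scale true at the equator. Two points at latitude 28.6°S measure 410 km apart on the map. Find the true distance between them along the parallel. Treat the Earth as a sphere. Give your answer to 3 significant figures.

360 km

The Mercator projection is conformal; its linear scale factor is the same in every direction and equals sec φ = 1/cos φ.
Along the parallel at 28.6°, map distances are exaggerated by k = sec 28.6° = 1.139.
True distance = 410 / 1.139 = 410 × cos 28.6° ≈ 360 km.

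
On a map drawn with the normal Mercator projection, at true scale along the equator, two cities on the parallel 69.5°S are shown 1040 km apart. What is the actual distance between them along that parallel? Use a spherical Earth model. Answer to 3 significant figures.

For Mercator, h = k = sec φ (a conformal cylindrical projection has a single point scale, 1/cos φ).
Along the parallel at 69.5°, map distances are exaggerated by k = sec 69.5° = 2.855.
True distance = 1040 / 2.855 = 1040 × cos 69.5° ≈ 364 km.

364 km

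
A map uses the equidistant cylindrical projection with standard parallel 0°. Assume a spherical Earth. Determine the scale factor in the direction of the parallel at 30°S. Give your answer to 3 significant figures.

For the equirectangular projection with φ₀ = 0 (plate carrée), h = 1 along meridians and k = sec φ along parallels.
k = 1/cos 30° = 1/0.8660 = 1.155.

1.15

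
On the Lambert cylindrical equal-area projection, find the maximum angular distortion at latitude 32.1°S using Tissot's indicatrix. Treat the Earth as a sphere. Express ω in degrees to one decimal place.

18.9°

The Lambert cylindrical equal-area projection is the cylindrical equal-area projection with its standard parallel at the equator (φ₀ = 0). A cylindrical equal-area projection with standard parallel φ₀ has meridian scale h = cos φ / cos φ₀ and parallel scale k = cos φ₀ / cos φ (so areas are preserved, h·k = 1).
At 32.1°: h = 0.8471, k = 1.180; principal scales a = 1.180, b = 0.8471.
sin(ω/2) = (a − b)/(a + b) = 0.3333/2.028 = 0.1644, so ω = 2 arcsin(0.1644) ≈ 18.9°.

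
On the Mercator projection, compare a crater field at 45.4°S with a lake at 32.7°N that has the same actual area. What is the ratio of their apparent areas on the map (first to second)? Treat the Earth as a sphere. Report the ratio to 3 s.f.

1.44

On Mercator, area is exaggerated by sec²φ = 1/cos²φ.
At 45.4°: sec²(45.4°) = 1/0.7022² = 2.028.
At 32.7°: sec²(32.7°) = 1/0.8415² = 1.412.
Ratio = 2.028/1.412 = cos²(32.7°)/cos²(45.4°) ≈ 1.44.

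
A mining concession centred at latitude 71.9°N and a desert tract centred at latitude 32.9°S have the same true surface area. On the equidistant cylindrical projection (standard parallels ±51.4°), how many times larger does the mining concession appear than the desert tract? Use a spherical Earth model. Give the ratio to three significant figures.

2.70

The equidistant cylindrical projection with φ₀ = 51.4° has h = 1 (meridians true) and k = cos φ₀ / cos φ along parallels.
Areal scale at 71.9°: h·k = 1.000 × 2.008 = 2.008.
Areal scale at 32.9°: h·k = 1.000 × 0.7431 = 0.7431.
Ratio = 2.008/0.7431 ≈ 2.70.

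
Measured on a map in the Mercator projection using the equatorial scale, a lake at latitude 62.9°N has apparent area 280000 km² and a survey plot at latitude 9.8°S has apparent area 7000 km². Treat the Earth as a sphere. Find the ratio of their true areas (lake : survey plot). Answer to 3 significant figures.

8.55

On Mercator the areal scale is sec²φ, so true area = apparent × cos²φ.
True area of lake: 280000 × cos²(62.9°) = 280000 × 0.2075 = 58110 km².
True area of survey plot: 7000 × cos²(9.8°) = 7000 × 0.9710 = 6797 km².
Ratio = 58110 / 6797 ≈ 8.55.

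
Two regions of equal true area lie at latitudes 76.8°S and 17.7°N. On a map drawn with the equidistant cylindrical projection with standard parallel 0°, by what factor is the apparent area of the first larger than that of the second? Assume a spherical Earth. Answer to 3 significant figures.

Plate carrée maps x = Rλ, y = Rφ. The meridian scale is h = 1 and the parallel scale is k = 1/cos φ = sec φ.
Areal scale at 76.8°: h·k = 1.000 × 4.379 = 4.379.
Areal scale at 17.7°: h·k = 1.000 × 1.050 = 1.050.
Ratio = 4.379/1.050 ≈ 4.17.

4.17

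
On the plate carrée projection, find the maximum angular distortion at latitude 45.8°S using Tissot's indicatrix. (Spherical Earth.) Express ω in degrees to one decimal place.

For the equirectangular projection with φ₀ = 0 (plate carrée), h = 1 along meridians and k = sec φ along parallels.
At 45.8°: h = 1.000, k = 1.434; principal scales a = 1.434, b = 1.000.
sin(ω/2) = (a − b)/(a + b) = 0.4344/2.434 = 0.1784, so ω = 2 arcsin(0.1784) ≈ 20.6°.

20.6°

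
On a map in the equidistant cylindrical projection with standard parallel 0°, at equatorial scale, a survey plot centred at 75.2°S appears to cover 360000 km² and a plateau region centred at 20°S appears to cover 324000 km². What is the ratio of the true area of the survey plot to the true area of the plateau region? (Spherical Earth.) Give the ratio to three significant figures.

0.302

Plate carrée has h = 1 and k = sec φ, giving areal scale sec φ; true area = (apparent area) · cos φ.
True area of survey plot: 360000 × cos(75.2°) = 360000 × 0.2554 = 91960 km².
True area of plateau region: 324000 × cos(20°) = 324000 × 0.9397 = 304500 km².
Ratio = 91960 / 304500 ≈ 0.302.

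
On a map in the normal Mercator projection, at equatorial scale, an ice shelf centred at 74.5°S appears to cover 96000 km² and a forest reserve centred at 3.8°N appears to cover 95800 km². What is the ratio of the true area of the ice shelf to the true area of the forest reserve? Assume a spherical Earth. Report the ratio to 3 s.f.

On Mercator the areal scale is sec²φ, so true area = apparent × cos²φ.
True area of ice shelf: 96000 × cos²(74.5°) = 96000 × 0.07142 = 6856 km².
True area of forest reserve: 95800 × cos²(3.8°) = 95800 × 0.9956 = 95380 km².
Ratio = 6856 / 95380 ≈ 0.0719.

0.0719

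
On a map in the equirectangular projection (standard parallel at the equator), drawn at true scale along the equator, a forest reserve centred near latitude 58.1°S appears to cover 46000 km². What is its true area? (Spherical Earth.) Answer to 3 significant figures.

In the plate carrée (x = Rλ, y = Rφ), meridians are true-scale (h = 1) and parallels are stretched by k = sec φ.
Areal scale = h·k = 1 × sec φ; at 58.1°, h = 1.000, k = 1.892, so h·k = 1.892.
True area = apparent / (areal scale) = 46000 / 1.892 ≈ 24300 km².

24300 km²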